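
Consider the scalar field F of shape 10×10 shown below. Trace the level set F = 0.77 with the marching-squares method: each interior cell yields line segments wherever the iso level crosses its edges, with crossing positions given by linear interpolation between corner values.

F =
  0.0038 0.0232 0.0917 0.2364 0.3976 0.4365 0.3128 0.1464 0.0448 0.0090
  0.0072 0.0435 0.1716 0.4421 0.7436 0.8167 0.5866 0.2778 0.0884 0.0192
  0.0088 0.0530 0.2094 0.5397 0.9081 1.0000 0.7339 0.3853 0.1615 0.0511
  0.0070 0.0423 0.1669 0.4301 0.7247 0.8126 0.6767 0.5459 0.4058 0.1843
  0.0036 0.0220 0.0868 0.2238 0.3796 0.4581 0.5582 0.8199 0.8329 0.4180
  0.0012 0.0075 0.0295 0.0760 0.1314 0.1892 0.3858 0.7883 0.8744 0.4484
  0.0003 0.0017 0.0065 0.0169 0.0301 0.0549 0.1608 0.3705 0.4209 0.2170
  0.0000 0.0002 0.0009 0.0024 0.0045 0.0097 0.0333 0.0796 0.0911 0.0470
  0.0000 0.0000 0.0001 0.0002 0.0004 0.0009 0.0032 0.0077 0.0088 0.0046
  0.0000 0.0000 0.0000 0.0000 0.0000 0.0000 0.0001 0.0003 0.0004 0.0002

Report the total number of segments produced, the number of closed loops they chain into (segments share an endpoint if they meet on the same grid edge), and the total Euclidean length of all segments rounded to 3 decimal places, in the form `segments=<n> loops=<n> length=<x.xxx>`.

segments=18 loops=2 length=11.698

cell (0,4): code 0100 → (0.877,5.000)–(1.000,4.361)
cell (0,5): code 1000 → (1.000,5.203)–(0.877,5.000)
cell (1,3): code 0100 → (1.160,4.000)–(2.000,3.625)
cell (1,4): code 1110 → (1.000,4.361)–(1.160,4.000)
cell (1,5): code 1001 → (2.000,5.864)–(1.000,5.203)
cell (2,3): code 0010 → (2.000,3.625)–(2.753,4.000)
cell (2,4): code 0111 → (2.753,4.000)–(3.000,4.515)
cell (2,5): code 1001 → (3.000,5.313)–(2.000,5.864)
cell (3,4): code 0010 → (3.000,4.515)–(3.120,5.000)
cell (3,5): code 0001 → (3.120,5.000)–(3.000,5.313)
cell (3,6): code 0100 → (3.818,7.000)–(4.000,6.809)
cell (3,7): code 1100 → (3.853,8.000)–(3.818,7.000)
cell (3,8): code 1000 → (4.000,8.152)–(3.853,8.000)
cell (4,6): code 0110 → (4.000,6.809)–(5.000,6.955)
cell (4,8): code 1001 → (5.000,8.245)–(4.000,8.152)
cell (5,6): code 0010 → (5.000,6.955)–(5.044,7.000)
cell (5,7): code 0011 → (5.044,7.000)–(5.230,8.000)
cell (5,8): code 0001 → (5.230,8.000)–(5.000,8.245)
total: 18 segments, chained into 2 closed loop(s), length Σ = 11.697758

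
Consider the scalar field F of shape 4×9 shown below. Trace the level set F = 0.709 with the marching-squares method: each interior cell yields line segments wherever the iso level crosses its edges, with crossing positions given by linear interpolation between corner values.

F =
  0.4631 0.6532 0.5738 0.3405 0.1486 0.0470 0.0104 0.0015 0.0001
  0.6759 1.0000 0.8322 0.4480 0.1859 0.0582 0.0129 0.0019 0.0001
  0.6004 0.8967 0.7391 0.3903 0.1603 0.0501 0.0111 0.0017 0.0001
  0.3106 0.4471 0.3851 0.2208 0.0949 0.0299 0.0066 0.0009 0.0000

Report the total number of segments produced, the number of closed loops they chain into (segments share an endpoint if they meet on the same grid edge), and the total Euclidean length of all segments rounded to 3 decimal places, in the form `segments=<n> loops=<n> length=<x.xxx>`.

segments=8 loops=1 length=6.862

cell (0,0): code 0100 → (0.161,1.000)–(1.000,0.102)
cell (0,1): code 1100 → (0.523,2.000)–(0.161,1.000)
cell (0,2): code 1000 → (1.000,2.321)–(0.523,2.000)
cell (1,0): code 0110 → (1.000,0.102)–(2.000,0.367)
cell (1,2): code 1001 → (2.000,2.086)–(1.000,2.321)
cell (2,0): code 0010 → (2.000,0.367)–(2.417,1.000)
cell (2,1): code 0011 → (2.417,1.000)–(2.085,2.000)
cell (2,2): code 0001 → (2.085,2.000)–(2.000,2.086)
total: 8 segments, chained into 1 closed loop(s), length Σ = 6.862221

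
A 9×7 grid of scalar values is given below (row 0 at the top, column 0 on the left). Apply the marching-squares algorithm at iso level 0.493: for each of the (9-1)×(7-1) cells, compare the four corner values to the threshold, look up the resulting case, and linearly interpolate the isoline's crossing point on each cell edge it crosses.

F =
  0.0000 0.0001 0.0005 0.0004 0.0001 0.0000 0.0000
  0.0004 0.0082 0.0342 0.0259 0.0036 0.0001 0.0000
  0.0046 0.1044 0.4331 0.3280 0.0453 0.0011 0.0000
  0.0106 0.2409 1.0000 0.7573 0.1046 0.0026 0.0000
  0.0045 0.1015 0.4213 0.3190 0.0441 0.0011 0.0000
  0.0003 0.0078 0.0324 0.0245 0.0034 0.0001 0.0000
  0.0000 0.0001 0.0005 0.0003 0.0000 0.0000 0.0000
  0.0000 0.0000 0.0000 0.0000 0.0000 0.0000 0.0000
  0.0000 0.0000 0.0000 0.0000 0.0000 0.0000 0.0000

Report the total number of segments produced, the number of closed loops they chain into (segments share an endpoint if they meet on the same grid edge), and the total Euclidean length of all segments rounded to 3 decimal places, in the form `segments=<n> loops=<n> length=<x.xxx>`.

cell (2,1): code 0100 → (2.106,2.000)–(3.000,1.332)
cell (2,2): code 1100 → (2.384,3.000)–(2.106,2.000)
cell (2,3): code 1000 → (3.000,3.405)–(2.384,3.000)
cell (3,1): code 0010 → (3.000,1.332)–(3.876,2.000)
cell (3,2): code 0011 → (3.876,2.000)–(3.603,3.000)
cell (3,3): code 0001 → (3.603,3.000)–(3.000,3.405)
total: 6 segments, chained into 1 closed loop(s), length Σ = 5.755830

segments=6 loops=1 length=5.756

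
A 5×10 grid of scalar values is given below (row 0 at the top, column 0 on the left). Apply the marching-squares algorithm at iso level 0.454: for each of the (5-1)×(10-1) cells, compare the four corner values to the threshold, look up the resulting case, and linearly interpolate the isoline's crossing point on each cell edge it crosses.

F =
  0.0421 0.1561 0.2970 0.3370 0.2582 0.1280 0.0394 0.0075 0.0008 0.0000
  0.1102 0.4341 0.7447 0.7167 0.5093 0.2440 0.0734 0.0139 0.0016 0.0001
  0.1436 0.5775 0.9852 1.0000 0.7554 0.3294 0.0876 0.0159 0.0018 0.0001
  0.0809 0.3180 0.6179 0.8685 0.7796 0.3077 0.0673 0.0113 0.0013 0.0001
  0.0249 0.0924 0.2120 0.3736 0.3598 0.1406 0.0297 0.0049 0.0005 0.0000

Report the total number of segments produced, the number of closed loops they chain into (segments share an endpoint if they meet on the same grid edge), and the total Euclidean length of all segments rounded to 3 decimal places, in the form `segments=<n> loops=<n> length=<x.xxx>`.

cell (0,1): code 0100 → (0.351,2.000)–(1.000,1.064)
cell (0,2): code 1100 → (0.308,3.000)–(0.351,2.000)
cell (0,3): code 1100 → (0.780,4.000)–(0.308,3.000)
cell (0,4): code 1000 → (1.000,4.208)–(0.780,4.000)
cell (1,0): code 0100 → (1.139,1.000)–(2.000,0.715)
cell (1,1): code 1110 → (1.000,1.064)–(1.139,1.000)
cell (1,4): code 1001 → (2.000,4.708)–(1.000,4.208)
cell (2,0): code 0010 → (2.000,0.715)–(2.476,1.000)
cell (2,1): code 0111 → (2.476,1.000)–(3.000,1.453)
cell (2,4): code 1001 → (3.000,4.690)–(2.000,4.708)
cell (3,1): code 0010 → (3.000,1.453)–(3.404,2.000)
cell (3,2): code 0011 → (3.404,2.000)–(3.838,3.000)
cell (3,3): code 0011 → (3.838,3.000)–(3.776,4.000)
cell (3,4): code 0001 → (3.776,4.000)–(3.000,4.690)
total: 14 segments, chained into 1 closed loop(s), length Σ = 11.783665

segments=14 loops=1 length=11.784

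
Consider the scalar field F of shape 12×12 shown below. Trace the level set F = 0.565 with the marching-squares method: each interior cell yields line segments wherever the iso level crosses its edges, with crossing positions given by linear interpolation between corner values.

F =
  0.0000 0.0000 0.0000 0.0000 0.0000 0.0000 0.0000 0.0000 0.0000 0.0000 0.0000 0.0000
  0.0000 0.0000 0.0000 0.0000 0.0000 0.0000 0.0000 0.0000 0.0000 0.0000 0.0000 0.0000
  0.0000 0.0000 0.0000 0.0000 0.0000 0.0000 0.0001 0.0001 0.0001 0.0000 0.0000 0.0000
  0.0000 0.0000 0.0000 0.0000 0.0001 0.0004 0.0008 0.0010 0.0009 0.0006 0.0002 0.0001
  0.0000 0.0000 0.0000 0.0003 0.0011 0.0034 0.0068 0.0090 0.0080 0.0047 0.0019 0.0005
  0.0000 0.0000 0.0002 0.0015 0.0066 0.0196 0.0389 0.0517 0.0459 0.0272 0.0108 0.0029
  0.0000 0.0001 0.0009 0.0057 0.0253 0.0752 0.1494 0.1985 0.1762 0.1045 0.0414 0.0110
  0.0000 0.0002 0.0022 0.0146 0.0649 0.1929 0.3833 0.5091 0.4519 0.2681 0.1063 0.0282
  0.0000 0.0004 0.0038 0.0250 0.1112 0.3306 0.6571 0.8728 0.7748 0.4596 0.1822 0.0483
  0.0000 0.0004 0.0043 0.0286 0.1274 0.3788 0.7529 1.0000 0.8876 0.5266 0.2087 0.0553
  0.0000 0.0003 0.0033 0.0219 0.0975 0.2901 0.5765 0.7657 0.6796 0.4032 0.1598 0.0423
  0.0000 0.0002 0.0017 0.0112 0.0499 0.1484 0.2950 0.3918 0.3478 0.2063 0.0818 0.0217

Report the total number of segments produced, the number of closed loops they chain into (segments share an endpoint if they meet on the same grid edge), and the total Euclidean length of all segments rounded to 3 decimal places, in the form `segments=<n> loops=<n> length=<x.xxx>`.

cell (7,5): code 0100 → (7.664,6.000)–(8.000,5.718)
cell (7,6): code 1100 → (7.154,7.000)–(7.664,6.000)
cell (7,7): code 1100 → (7.350,8.000)–(7.154,7.000)
cell (7,8): code 1000 → (8.000,8.666)–(7.350,8.000)
cell (8,5): code 0110 → (8.000,5.718)–(9.000,5.498)
cell (8,8): code 1001 → (9.000,8.894)–(8.000,8.666)
cell (9,5): code 0110 → (9.000,5.498)–(10.000,5.960)
cell (9,8): code 1001 → (10.000,8.415)–(9.000,8.894)
cell (10,5): code 0010 → (10.000,5.960)–(10.041,6.000)
cell (10,6): code 0011 → (10.041,6.000)–(10.537,7.000)
cell (10,7): code 0011 → (10.537,7.000)–(10.345,8.000)
cell (10,8): code 0001 → (10.345,8.000)–(10.000,8.415)
total: 12 segments, chained into 1 closed loop(s), length Σ = 10.502121

segments=12 loops=1 length=10.502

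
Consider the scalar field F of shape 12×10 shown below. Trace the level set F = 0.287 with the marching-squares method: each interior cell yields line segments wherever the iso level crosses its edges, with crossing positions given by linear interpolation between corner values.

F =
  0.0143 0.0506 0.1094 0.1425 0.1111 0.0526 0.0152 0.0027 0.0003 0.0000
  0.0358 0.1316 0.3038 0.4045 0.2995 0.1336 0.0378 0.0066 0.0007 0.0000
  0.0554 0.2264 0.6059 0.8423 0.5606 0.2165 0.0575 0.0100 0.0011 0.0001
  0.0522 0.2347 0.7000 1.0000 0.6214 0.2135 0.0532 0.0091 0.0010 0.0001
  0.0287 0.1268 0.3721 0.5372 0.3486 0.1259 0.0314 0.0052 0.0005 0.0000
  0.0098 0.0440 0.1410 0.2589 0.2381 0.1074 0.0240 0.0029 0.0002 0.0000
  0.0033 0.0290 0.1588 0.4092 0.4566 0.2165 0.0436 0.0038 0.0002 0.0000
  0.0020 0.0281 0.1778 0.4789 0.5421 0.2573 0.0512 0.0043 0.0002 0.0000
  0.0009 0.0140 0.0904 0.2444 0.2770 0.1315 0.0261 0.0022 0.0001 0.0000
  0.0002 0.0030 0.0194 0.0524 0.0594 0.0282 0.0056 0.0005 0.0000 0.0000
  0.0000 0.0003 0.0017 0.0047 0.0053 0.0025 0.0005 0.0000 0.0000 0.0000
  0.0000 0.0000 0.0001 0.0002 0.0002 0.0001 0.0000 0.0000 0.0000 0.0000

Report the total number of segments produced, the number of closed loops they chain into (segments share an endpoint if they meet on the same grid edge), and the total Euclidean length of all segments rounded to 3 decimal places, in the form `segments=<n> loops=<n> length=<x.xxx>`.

segments=22 loops=2 length=20.825

cell (0,1): code 0100 → (0.914,2.000)–(1.000,1.902)
cell (0,2): code 1100 → (0.552,3.000)–(0.914,2.000)
cell (0,3): code 1100 → (0.934,4.000)–(0.552,3.000)
cell (0,4): code 1000 → (1.000,4.075)–(0.934,4.000)
cell (1,1): code 0110 → (1.000,1.902)–(2.000,1.160)
cell (1,4): code 1001 → (2.000,4.795)–(1.000,4.075)
cell (2,1): code 0110 → (2.000,1.160)–(3.000,1.112)
cell (2,4): code 1001 → (3.000,4.820)–(2.000,4.795)
cell (3,1): code 0110 → (3.000,1.112)–(4.000,1.653)
cell (3,4): code 1001 → (4.000,4.277)–(3.000,4.820)
cell (4,1): code 0010 → (4.000,1.653)–(4.368,2.000)
cell (4,2): code 0011 → (4.368,2.000)–(4.899,3.000)
cell (4,3): code 0011 → (4.899,3.000)–(4.557,4.000)
cell (4,4): code 0001 → (4.557,4.000)–(4.000,4.277)
cell (5,2): code 0100 → (5.187,3.000)–(6.000,2.512)
cell (5,3): code 1100 → (5.224,4.000)–(5.187,3.000)
cell (5,4): code 1000 → (6.000,4.706)–(5.224,4.000)
cell (6,2): code 0110 → (6.000,2.512)–(7.000,2.363)
cell (6,4): code 1001 → (7.000,4.896)–(6.000,4.706)
cell (7,2): code 0010 → (7.000,2.363)–(7.818,3.000)
cell (7,3): code 0011 → (7.818,3.000)–(7.962,4.000)
cell (7,4): code 0001 → (7.962,4.000)–(7.000,4.896)
total: 22 segments, chained into 2 closed loop(s), length Σ = 20.825363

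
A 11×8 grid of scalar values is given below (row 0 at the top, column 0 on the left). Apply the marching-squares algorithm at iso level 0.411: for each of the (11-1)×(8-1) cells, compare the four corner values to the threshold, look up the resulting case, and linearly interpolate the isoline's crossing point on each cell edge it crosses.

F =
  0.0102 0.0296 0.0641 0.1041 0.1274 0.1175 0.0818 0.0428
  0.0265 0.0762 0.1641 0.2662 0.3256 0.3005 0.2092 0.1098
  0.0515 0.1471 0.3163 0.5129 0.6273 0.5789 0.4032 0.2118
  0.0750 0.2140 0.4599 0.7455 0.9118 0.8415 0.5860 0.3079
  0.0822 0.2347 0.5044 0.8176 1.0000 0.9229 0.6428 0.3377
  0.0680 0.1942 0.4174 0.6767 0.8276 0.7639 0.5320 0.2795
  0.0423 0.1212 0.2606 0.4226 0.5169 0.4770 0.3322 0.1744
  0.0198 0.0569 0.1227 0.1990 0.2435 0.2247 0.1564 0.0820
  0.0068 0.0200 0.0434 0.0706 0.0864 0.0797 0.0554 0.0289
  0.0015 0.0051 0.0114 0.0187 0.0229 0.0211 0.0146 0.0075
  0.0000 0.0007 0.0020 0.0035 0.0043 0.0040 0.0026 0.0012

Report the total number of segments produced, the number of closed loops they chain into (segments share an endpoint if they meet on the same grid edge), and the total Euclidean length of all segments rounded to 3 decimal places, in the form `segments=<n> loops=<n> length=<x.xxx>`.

segments=20 loops=1 length=15.875

cell (1,2): code 0100 → (1.587,3.000)–(2.000,2.482)
cell (1,3): code 1100 → (1.283,4.000)–(1.587,3.000)
cell (1,4): code 1100 → (1.397,5.000)–(1.283,4.000)
cell (1,5): code 1000 → (2.000,5.956)–(1.397,5.000)
cell (2,1): code 0100 → (2.659,2.000)–(3.000,1.801)
cell (2,2): code 1110 → (2.000,2.482)–(2.659,2.000)
cell (2,5): code 1101 → (2.043,6.000)–(2.000,5.956)
cell (2,6): code 1000 → (3.000,6.629)–(2.043,6.000)
cell (3,1): code 0110 → (3.000,1.801)–(4.000,1.654)
cell (3,6): code 1001 → (4.000,6.760)–(3.000,6.629)
cell (4,1): code 0110 → (4.000,1.654)–(5.000,1.971)
cell (4,6): code 1001 → (5.000,6.479)–(4.000,6.760)
cell (5,1): code 0010 → (5.000,1.971)–(5.041,2.000)
cell (5,2): code 0111 → (5.041,2.000)–(6.000,2.928)
cell (5,5): code 1011 → (6.000,5.456)–(5.606,6.000)
cell (5,6): code 0001 → (5.606,6.000)–(5.000,6.479)
cell (6,2): code 0010 → (6.000,2.928)–(6.052,3.000)
cell (6,3): code 0011 → (6.052,3.000)–(6.387,4.000)
cell (6,4): code 0011 → (6.387,4.000)–(6.262,5.000)
cell (6,5): code 0001 → (6.262,5.000)–(6.000,5.456)
total: 20 segments, chained into 1 closed loop(s), length Σ = 15.875444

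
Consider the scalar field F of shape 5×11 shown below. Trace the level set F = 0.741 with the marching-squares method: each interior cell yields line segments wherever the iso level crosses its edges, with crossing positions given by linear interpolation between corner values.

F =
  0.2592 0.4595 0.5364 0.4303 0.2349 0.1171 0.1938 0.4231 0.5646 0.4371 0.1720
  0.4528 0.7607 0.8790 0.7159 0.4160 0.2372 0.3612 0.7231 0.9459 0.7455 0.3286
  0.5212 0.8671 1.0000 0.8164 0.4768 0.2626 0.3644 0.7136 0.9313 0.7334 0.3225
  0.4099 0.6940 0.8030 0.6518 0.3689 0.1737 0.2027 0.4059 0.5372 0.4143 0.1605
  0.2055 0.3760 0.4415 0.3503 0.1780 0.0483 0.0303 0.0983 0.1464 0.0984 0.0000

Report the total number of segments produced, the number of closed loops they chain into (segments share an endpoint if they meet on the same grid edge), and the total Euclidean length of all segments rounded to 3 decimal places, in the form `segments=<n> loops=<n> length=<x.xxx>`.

segments=20 loops=2 length=14.166

cell (0,0): code 0100 → (0.935,1.000)–(1.000,0.936)
cell (0,1): code 1100 → (0.597,2.000)–(0.935,1.000)
cell (0,2): code 1000 → (1.000,2.846)–(0.597,2.000)
cell (0,7): code 0100 → (0.463,8.000)–(1.000,7.080)
cell (0,8): code 1100 → (0.985,9.000)–(0.463,8.000)
cell (0,9): code 1000 → (1.000,9.011)–(0.985,9.000)
cell (1,0): code 0110 → (1.000,0.936)–(2.000,0.635)
cell (1,2): code 1101 → (1.250,3.000)–(1.000,2.846)
cell (1,3): code 1000 → (2.000,3.222)–(1.250,3.000)
cell (1,7): code 0110 → (1.000,7.080)–(2.000,7.126)
cell (1,8): code 1011 → (2.000,8.962)–(1.372,9.000)
cell (1,9): code 0001 → (1.372,9.000)–(1.000,9.011)
cell (2,0): code 0010 → (2.000,0.635)–(2.728,1.000)
cell (2,1): code 0111 → (2.728,1.000)–(3.000,1.431)
cell (2,2): code 1011 → (3.000,2.410)–(2.458,3.000)
cell (2,3): code 0001 → (2.458,3.000)–(2.000,3.222)
cell (2,7): code 0010 → (2.000,7.126)–(2.483,8.000)
cell (2,8): code 0001 → (2.483,8.000)–(2.000,8.962)
cell (3,1): code 0010 → (3.000,1.431)–(3.172,2.000)
cell (3,2): code 0001 → (3.172,2.000)–(3.000,2.410)
total: 20 segments, chained into 2 closed loop(s), length Σ = 14.165543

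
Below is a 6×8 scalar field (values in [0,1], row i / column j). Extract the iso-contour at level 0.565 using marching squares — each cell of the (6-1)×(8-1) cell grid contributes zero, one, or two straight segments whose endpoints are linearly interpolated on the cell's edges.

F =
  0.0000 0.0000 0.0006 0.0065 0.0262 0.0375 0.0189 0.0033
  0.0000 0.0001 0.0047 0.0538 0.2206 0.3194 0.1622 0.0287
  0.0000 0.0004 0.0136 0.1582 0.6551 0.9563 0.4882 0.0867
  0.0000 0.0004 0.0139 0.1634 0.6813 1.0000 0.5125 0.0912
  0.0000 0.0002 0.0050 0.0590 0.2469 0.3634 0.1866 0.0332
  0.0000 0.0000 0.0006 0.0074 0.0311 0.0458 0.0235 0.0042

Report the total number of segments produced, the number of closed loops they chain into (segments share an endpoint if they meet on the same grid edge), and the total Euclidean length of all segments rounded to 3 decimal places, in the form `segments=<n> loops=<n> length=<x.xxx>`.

cell (1,3): code 0100 → (1.793,4.000)–(2.000,3.819)
cell (1,4): code 1100 → (1.386,5.000)–(1.793,4.000)
cell (1,5): code 1000 → (2.000,5.836)–(1.386,5.000)
cell (2,3): code 0110 → (2.000,3.819)–(3.000,3.775)
cell (2,5): code 1001 → (3.000,5.892)–(2.000,5.836)
cell (3,3): code 0010 → (3.000,3.775)–(3.268,4.000)
cell (3,4): code 0011 → (3.268,4.000)–(3.683,5.000)
cell (3,5): code 0001 → (3.683,5.000)–(3.000,5.892)
total: 8 segments, chained into 1 closed loop(s), length Σ = 6.951314

segments=8 loops=1 length=6.951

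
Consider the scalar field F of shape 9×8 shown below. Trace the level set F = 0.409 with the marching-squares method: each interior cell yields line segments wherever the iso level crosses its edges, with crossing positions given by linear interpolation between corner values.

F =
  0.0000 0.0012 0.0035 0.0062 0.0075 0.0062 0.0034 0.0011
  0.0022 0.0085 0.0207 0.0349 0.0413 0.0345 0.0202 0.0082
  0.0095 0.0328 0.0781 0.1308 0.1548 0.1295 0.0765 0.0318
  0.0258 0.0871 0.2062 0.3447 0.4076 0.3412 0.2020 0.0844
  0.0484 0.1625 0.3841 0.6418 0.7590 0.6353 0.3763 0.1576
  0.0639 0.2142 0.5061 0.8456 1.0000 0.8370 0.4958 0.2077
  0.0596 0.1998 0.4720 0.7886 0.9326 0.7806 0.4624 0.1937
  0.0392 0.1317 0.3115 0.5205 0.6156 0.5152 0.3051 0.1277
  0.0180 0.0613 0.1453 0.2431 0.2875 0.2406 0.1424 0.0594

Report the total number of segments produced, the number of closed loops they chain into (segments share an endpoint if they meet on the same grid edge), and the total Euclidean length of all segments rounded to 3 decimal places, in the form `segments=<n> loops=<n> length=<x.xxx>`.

segments=18 loops=1 length=14.394

cell (3,2): code 0100 → (3.216,3.000)–(4.000,2.097)
cell (3,3): code 1100 → (3.004,4.000)–(3.216,3.000)
cell (3,4): code 1100 → (3.231,5.000)–(3.004,4.000)
cell (3,5): code 1000 → (4.000,5.874)–(3.231,5.000)
cell (4,1): code 0100 → (4.204,2.000)–(5.000,1.667)
cell (4,2): code 1110 → (4.000,2.097)–(4.204,2.000)
cell (4,5): code 1101 → (4.274,6.000)–(4.000,5.874)
cell (4,6): code 1000 → (5.000,6.301)–(4.274,6.000)
cell (5,1): code 0110 → (5.000,1.667)–(6.000,1.769)
cell (5,6): code 1001 → (6.000,6.199)–(5.000,6.301)
cell (6,1): code 0010 → (6.000,1.769)–(6.393,2.000)
cell (6,2): code 0111 → (6.393,2.000)–(7.000,2.467)
cell (6,5): code 1011 → (7.000,5.505)–(6.339,6.000)
cell (6,6): code 0001 → (6.339,6.000)–(6.000,6.199)
cell (7,2): code 0010 → (7.000,2.467)–(7.402,3.000)
cell (7,3): code 0011 → (7.402,3.000)–(7.630,4.000)
cell (7,4): code 0011 → (7.630,4.000)–(7.387,5.000)
cell (7,5): code 0001 → (7.387,5.000)–(7.000,5.505)
total: 18 segments, chained into 1 closed loop(s), length Σ = 14.393524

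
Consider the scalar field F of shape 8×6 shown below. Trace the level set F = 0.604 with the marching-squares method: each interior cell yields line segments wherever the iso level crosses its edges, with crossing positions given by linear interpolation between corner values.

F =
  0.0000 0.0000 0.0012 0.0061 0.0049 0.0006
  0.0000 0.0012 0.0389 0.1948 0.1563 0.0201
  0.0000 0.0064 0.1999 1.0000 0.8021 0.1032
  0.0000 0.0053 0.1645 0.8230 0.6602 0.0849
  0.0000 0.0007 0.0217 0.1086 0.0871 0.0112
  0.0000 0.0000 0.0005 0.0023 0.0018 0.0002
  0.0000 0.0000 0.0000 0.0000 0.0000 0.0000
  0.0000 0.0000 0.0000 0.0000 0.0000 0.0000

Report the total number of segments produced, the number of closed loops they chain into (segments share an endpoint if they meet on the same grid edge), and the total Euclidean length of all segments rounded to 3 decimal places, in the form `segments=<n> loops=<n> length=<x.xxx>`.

segments=8 loops=1 length=5.775

cell (1,2): code 0100 → (1.508,3.000)–(2.000,2.505)
cell (1,3): code 1100 → (1.693,4.000)–(1.508,3.000)
cell (1,4): code 1000 → (2.000,4.283)–(1.693,4.000)
cell (2,2): code 0110 → (2.000,2.505)–(3.000,2.667)
cell (2,4): code 1001 → (3.000,4.098)–(2.000,4.283)
cell (3,2): code 0010 → (3.000,2.667)–(3.307,3.000)
cell (3,3): code 0011 → (3.307,3.000)–(3.098,4.000)
cell (3,4): code 0001 → (3.098,4.000)–(3.000,4.098)
total: 8 segments, chained into 1 closed loop(s), length Σ = 5.774796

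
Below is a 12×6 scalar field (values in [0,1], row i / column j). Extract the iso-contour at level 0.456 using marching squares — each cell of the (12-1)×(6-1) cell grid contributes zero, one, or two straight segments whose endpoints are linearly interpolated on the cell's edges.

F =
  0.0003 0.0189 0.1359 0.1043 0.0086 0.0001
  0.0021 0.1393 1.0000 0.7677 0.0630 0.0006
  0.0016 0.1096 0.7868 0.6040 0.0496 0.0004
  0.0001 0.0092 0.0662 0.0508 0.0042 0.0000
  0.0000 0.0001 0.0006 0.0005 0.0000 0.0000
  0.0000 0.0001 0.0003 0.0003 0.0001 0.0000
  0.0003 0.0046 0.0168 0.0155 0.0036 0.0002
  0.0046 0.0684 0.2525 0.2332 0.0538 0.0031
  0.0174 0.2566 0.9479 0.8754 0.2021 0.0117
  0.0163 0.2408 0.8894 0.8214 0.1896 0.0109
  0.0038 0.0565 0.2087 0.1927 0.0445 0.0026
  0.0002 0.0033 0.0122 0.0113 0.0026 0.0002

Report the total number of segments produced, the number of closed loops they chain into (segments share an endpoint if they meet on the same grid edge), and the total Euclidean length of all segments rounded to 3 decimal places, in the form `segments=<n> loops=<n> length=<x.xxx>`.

segments=16 loops=2 length=14.296

cell (0,1): code 0100 → (0.370,2.000)–(1.000,1.368)
cell (0,2): code 1100 → (0.530,3.000)–(0.370,2.000)
cell (0,3): code 1000 → (1.000,3.442)–(0.530,3.000)
cell (1,1): code 0110 → (1.000,1.368)–(2.000,1.512)
cell (1,3): code 1001 → (2.000,3.267)–(1.000,3.442)
cell (2,1): code 0010 → (2.000,1.512)–(2.459,2.000)
cell (2,2): code 0011 → (2.459,2.000)–(2.268,3.000)
cell (2,3): code 0001 → (2.268,3.000)–(2.000,3.267)
cell (7,1): code 0100 → (7.293,2.000)–(8.000,1.288)
cell (7,2): code 1100 → (7.347,3.000)–(7.293,2.000)
cell (7,3): code 1000 → (8.000,3.623)–(7.347,3.000)
cell (8,1): code 0110 → (8.000,1.288)–(9.000,1.332)
cell (8,3): code 1001 → (9.000,3.578)–(8.000,3.623)
cell (9,1): code 0010 → (9.000,1.332)–(9.637,2.000)
cell (9,2): code 0011 → (9.637,2.000)–(9.581,3.000)
cell (9,3): code 0001 → (9.581,3.000)–(9.000,3.578)
total: 16 segments, chained into 2 closed loop(s), length Σ = 14.295699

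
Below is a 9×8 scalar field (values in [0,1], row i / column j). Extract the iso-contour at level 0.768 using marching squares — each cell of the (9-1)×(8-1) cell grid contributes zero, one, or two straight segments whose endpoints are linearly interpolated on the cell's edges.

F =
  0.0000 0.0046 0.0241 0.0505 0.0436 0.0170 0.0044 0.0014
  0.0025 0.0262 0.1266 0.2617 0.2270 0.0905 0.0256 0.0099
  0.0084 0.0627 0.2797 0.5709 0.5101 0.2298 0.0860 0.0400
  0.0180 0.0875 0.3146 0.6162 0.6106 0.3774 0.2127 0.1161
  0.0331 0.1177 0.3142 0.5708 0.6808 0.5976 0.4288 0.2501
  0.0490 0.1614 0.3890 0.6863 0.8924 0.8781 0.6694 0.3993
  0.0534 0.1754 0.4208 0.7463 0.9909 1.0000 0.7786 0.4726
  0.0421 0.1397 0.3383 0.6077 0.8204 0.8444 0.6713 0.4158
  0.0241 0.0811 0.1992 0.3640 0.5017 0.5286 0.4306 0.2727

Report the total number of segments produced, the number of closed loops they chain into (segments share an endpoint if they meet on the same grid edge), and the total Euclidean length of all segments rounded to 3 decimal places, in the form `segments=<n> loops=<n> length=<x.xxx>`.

cell (4,3): code 0100 → (4.412,4.000)–(5.000,3.396)
cell (4,4): code 1100 → (4.607,5.000)–(4.412,4.000)
cell (4,5): code 1000 → (5.000,5.528)–(4.607,5.000)
cell (5,3): code 0110 → (5.000,3.396)–(6.000,3.089)
cell (5,5): code 1101 → (5.903,6.000)–(5.000,5.528)
cell (5,6): code 1000 → (6.000,6.035)–(5.903,6.000)
cell (6,3): code 0110 → (6.000,3.089)–(7.000,3.754)
cell (6,5): code 1011 → (7.000,5.441)–(6.099,6.000)
cell (6,6): code 0001 → (6.099,6.000)–(6.000,6.035)
cell (7,3): code 0010 → (7.000,3.754)–(7.164,4.000)
cell (7,4): code 0011 → (7.164,4.000)–(7.242,5.000)
cell (7,5): code 0001 → (7.242,5.000)–(7.000,5.441)
total: 12 segments, chained into 1 closed loop(s), length Σ = 8.855829

segments=12 loops=1 length=8.856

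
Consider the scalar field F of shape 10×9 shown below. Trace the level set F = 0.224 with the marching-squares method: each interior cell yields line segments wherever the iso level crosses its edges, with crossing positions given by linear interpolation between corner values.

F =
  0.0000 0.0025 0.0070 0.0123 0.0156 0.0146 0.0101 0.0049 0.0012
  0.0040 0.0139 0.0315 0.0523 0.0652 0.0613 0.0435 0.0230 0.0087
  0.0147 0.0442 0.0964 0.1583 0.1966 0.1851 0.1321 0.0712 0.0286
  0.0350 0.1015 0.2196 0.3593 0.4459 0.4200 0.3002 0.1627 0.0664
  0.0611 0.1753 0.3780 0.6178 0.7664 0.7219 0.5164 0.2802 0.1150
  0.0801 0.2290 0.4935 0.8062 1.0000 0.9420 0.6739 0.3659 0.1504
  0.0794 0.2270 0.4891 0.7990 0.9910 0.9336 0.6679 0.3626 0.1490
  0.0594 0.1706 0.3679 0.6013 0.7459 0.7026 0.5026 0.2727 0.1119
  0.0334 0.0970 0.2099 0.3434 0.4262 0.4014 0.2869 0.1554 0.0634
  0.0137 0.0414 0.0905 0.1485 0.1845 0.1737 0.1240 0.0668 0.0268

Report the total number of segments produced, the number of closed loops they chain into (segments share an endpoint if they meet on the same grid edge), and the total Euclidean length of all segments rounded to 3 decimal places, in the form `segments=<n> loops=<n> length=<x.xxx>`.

segments=26 loops=1 length=21.128

cell (2,2): code 0100 → (2.327,3.000)–(3.000,2.031)
cell (2,3): code 1100 → (2.110,4.000)–(2.327,3.000)
cell (2,4): code 1100 → (2.166,5.000)–(2.110,4.000)
cell (2,5): code 1100 → (2.547,6.000)–(2.166,5.000)
cell (2,6): code 1000 → (3.000,6.554)–(2.547,6.000)
cell (3,1): code 0100 → (3.028,2.000)–(4.000,1.240)
cell (3,2): code 1110 → (3.000,2.031)–(3.028,2.000)
cell (3,6): code 1101 → (3.522,7.000)–(3.000,6.554)
cell (3,7): code 1000 → (4.000,7.340)–(3.522,7.000)
cell (4,0): code 0100 → (4.907,1.000)–(5.000,0.966)
cell (4,1): code 1110 → (4.000,1.240)–(4.907,1.000)
cell (4,7): code 1001 → (5.000,7.658)–(4.000,7.340)
cell (5,0): code 0110 → (5.000,0.966)–(6.000,0.980)
cell (5,7): code 1001 → (6.000,7.649)–(5.000,7.658)
cell (6,0): code 0010 → (6.000,0.980)–(6.053,1.000)
cell (6,1): code 0111 → (6.053,1.000)–(7.000,1.271)
cell (6,7): code 1001 → (7.000,7.303)–(6.000,7.649)
cell (7,1): code 0010 → (7.000,1.271)–(7.911,2.000)
cell (7,2): code 0111 → (7.911,2.000)–(8.000,2.106)
cell (7,6): code 1011 → (8.000,6.478)–(7.415,7.000)
cell (7,7): code 0001 → (7.415,7.000)–(7.000,7.303)
cell (8,2): code 0010 → (8.000,2.106)–(8.613,3.000)
cell (8,3): code 0011 → (8.613,3.000)–(8.837,4.000)
cell (8,4): code 0011 → (8.837,4.000)–(8.779,5.000)
cell (8,5): code 0011 → (8.779,5.000)–(8.386,6.000)
cell (8,6): code 0001 → (8.386,6.000)–(8.000,6.478)
total: 26 segments, chained into 1 closed loop(s), length Σ = 21.128323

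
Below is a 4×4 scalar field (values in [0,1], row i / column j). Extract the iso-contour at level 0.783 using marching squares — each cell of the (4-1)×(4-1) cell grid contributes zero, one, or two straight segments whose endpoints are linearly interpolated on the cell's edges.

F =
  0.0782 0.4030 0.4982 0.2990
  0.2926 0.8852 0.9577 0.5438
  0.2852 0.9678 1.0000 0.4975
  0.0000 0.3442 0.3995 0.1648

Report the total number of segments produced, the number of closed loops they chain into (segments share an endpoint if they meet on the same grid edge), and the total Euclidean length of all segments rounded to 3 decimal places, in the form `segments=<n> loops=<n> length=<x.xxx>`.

cell (0,0): code 0100 → (0.788,1.000)–(1.000,0.828)
cell (0,1): code 1100 → (0.620,2.000)–(0.788,1.000)
cell (0,2): code 1000 → (1.000,2.422)–(0.620,2.000)
cell (1,0): code 0110 → (1.000,0.828)–(2.000,0.729)
cell (1,2): code 1001 → (2.000,2.432)–(1.000,2.422)
cell (2,0): code 0010 → (2.000,0.729)–(2.296,1.000)
cell (2,1): code 0011 → (2.296,1.000)–(2.361,2.000)
cell (2,2): code 0001 → (2.361,2.000)–(2.000,2.432)
total: 8 segments, chained into 1 closed loop(s), length Σ = 5.826828

segments=8 loops=1 length=5.827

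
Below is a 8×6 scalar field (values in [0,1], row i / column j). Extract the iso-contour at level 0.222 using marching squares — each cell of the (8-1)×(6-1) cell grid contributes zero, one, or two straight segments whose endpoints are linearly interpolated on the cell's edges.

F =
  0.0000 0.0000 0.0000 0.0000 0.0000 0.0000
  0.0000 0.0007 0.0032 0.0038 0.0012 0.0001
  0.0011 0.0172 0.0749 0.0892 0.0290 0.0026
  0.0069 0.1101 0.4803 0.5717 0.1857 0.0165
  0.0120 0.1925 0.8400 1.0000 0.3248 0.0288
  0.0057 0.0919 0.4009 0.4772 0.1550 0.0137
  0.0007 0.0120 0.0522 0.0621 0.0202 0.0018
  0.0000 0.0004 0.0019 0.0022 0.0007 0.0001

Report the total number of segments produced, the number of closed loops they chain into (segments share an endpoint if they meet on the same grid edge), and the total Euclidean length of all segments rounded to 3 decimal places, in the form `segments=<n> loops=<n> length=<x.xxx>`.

segments=12 loops=1 length=10.229

cell (2,1): code 0100 → (2.363,2.000)–(3.000,1.302)
cell (2,2): code 1100 → (2.275,3.000)–(2.363,2.000)
cell (2,3): code 1000 → (3.000,3.906)–(2.275,3.000)
cell (3,1): code 0110 → (3.000,1.302)–(4.000,1.046)
cell (3,3): code 1101 → (3.261,4.000)–(3.000,3.906)
cell (3,4): code 1000 → (4.000,4.347)–(3.261,4.000)
cell (4,1): code 0110 → (4.000,1.046)–(5.000,1.421)
cell (4,3): code 1011 → (5.000,3.792)–(4.605,4.000)
cell (4,4): code 0001 → (4.605,4.000)–(4.000,4.347)
cell (5,1): code 0010 → (5.000,1.421)–(5.513,2.000)
cell (5,2): code 0011 → (5.513,2.000)–(5.615,3.000)
cell (5,3): code 0001 → (5.615,3.000)–(5.000,3.792)
total: 12 segments, chained into 1 closed loop(s), length Σ = 10.228828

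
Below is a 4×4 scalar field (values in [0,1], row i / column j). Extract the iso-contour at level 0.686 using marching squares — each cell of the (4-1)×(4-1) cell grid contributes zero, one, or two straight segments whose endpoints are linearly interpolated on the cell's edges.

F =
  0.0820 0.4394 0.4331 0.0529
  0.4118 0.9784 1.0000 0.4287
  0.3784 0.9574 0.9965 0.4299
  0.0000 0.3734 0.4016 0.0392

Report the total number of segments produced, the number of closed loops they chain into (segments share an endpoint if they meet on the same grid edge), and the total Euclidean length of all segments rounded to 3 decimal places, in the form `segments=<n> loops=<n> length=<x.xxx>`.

segments=8 loops=1 length=6.949

cell (0,0): code 0100 → (0.458,1.000)–(1.000,0.484)
cell (0,1): code 1100 → (0.446,2.000)–(0.458,1.000)
cell (0,2): code 1000 → (1.000,2.550)–(0.446,2.000)
cell (1,0): code 0110 → (1.000,0.484)–(2.000,0.531)
cell (1,2): code 1001 → (2.000,2.548)–(1.000,2.550)
cell (2,0): code 0010 → (2.000,0.531)–(2.465,1.000)
cell (2,1): code 0011 → (2.465,1.000)–(2.522,2.000)
cell (2,2): code 0001 → (2.522,2.000)–(2.000,2.548)
total: 8 segments, chained into 1 closed loop(s), length Σ = 6.948720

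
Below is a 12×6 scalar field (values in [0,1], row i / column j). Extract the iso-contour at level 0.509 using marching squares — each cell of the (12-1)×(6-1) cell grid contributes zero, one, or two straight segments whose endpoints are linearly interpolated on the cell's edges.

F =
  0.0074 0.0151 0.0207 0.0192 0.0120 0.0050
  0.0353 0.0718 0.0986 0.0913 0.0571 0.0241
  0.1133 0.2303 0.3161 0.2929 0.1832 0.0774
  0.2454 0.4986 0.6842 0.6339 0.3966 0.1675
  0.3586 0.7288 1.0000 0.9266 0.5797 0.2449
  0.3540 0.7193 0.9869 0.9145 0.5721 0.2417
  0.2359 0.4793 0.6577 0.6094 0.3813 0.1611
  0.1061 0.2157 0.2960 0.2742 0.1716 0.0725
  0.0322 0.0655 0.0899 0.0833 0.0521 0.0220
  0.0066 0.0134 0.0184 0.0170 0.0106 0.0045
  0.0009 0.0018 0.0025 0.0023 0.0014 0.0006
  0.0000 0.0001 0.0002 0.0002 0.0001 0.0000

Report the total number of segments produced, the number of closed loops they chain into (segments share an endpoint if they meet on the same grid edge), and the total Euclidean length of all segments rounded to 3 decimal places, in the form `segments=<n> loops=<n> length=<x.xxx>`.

cell (2,1): code 0100 → (2.524,2.000)–(3.000,1.056)
cell (2,2): code 1100 → (2.634,3.000)–(2.524,2.000)
cell (2,3): code 1000 → (3.000,3.526)–(2.634,3.000)
cell (3,0): code 0100 → (3.045,1.000)–(4.000,0.406)
cell (3,1): code 1110 → (3.000,1.056)–(3.045,1.000)
cell (3,3): code 1101 → (3.614,4.000)–(3.000,3.526)
cell (3,4): code 1000 → (4.000,4.211)–(3.614,4.000)
cell (4,0): code 0110 → (4.000,0.406)–(5.000,0.424)
cell (4,4): code 1001 → (5.000,4.191)–(4.000,4.211)
cell (5,0): code 0010 → (5.000,0.424)–(5.876,1.000)
cell (5,1): code 0111 → (5.876,1.000)–(6.000,1.166)
cell (5,3): code 1011 → (6.000,3.440)–(5.331,4.000)
cell (5,4): code 0001 → (5.331,4.000)–(5.000,4.191)
cell (6,1): code 0010 → (6.000,1.166)–(6.411,2.000)
cell (6,2): code 0011 → (6.411,2.000)–(6.300,3.000)
cell (6,3): code 0001 → (6.300,3.000)–(6.000,3.440)
total: 16 segments, chained into 1 closed loop(s), length Σ = 12.094930

segments=16 loops=1 length=12.095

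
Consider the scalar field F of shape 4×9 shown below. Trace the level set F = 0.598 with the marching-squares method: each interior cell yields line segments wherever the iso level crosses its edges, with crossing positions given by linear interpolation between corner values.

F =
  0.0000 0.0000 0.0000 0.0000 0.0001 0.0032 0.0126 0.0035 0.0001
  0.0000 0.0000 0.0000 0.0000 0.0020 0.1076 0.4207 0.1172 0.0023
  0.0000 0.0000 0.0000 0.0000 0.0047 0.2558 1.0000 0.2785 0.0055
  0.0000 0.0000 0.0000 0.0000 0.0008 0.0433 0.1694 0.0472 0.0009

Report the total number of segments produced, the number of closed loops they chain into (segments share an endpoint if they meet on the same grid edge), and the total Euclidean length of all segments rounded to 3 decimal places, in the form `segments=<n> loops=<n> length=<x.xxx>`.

cell (1,5): code 0100 → (1.306,6.000)–(2.000,5.460)
cell (1,6): code 1000 → (2.000,6.557)–(1.306,6.000)
cell (2,5): code 0010 → (2.000,5.460)–(2.484,6.000)
cell (2,6): code 0001 → (2.484,6.000)–(2.000,6.557)
total: 4 segments, chained into 1 closed loop(s), length Σ = 3.232653

segments=4 loops=1 length=3.233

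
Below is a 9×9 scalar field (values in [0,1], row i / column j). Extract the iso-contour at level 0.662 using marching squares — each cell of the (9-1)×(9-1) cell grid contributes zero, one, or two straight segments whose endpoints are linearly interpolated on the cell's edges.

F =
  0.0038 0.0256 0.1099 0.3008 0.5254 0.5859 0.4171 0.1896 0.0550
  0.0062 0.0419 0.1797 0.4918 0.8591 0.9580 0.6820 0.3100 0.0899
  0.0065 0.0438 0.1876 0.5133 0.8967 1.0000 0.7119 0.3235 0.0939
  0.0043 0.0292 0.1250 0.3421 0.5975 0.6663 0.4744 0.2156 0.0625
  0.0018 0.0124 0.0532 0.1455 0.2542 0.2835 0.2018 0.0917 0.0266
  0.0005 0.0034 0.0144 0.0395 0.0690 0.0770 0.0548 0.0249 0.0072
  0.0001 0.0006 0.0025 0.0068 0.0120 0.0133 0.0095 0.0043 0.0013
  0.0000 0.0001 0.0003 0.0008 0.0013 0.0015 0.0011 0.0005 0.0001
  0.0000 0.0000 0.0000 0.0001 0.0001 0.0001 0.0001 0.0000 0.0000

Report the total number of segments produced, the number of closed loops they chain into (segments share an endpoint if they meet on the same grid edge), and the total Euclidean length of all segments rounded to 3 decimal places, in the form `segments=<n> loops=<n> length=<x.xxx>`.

segments=12 loops=1 length=8.698

cell (0,3): code 0100 → (0.409,4.000)–(1.000,3.463)
cell (0,4): code 1100 → (0.205,5.000)–(0.409,4.000)
cell (0,5): code 1100 → (0.924,6.000)–(0.205,5.000)
cell (0,6): code 1000 → (1.000,6.054)–(0.924,6.000)
cell (1,3): code 0110 → (1.000,3.463)–(2.000,3.388)
cell (1,6): code 1001 → (2.000,6.128)–(1.000,6.054)
cell (2,3): code 0010 → (2.000,3.388)–(2.784,4.000)
cell (2,4): code 0111 → (2.784,4.000)–(3.000,4.938)
cell (2,5): code 1011 → (3.000,5.022)–(2.210,6.000)
cell (2,6): code 0001 → (2.210,6.000)–(2.000,6.128)
cell (3,4): code 0010 → (3.000,4.938)–(3.011,5.000)
cell (3,5): code 0001 → (3.011,5.000)–(3.000,5.022)
total: 12 segments, chained into 1 closed loop(s), length Σ = 8.697976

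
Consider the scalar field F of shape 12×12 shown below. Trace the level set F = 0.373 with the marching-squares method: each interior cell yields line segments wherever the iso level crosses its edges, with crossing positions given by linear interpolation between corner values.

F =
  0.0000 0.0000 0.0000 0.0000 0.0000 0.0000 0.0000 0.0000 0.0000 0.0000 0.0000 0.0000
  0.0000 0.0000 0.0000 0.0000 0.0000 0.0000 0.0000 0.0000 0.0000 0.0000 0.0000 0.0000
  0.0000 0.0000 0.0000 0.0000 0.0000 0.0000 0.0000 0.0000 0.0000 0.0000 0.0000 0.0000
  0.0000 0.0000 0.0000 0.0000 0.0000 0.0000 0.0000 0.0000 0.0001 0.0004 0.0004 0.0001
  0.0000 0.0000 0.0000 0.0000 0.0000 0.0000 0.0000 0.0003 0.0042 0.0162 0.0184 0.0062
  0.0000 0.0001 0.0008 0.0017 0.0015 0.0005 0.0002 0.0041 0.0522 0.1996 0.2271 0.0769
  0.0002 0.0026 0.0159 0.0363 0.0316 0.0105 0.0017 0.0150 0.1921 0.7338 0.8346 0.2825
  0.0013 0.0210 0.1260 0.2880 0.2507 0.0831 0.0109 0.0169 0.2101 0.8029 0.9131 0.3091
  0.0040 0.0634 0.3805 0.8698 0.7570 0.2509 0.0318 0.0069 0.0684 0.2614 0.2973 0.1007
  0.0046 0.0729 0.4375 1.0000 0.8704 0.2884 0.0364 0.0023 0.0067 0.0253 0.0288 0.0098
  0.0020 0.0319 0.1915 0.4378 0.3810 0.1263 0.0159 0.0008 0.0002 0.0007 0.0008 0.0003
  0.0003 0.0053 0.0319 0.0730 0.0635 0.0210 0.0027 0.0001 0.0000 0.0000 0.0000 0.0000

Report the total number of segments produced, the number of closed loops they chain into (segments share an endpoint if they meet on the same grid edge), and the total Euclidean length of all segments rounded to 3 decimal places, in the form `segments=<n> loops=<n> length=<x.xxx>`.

segments=20 loops=2 length=17.868

cell (5,8): code 0100 → (5.325,9.000)–(6.000,8.334)
cell (5,9): code 1100 → (5.240,10.000)–(5.325,9.000)
cell (5,10): code 1000 → (6.000,10.836)–(5.240,10.000)
cell (6,8): code 0110 → (6.000,8.334)–(7.000,8.275)
cell (6,10): code 1001 → (7.000,10.894)–(6.000,10.836)
cell (7,1): code 0100 → (7.971,2.000)–(8.000,1.976)
cell (7,2): code 1100 → (7.146,3.000)–(7.971,2.000)
cell (7,3): code 1100 → (7.242,4.000)–(7.146,3.000)
cell (7,4): code 1000 → (8.000,4.759)–(7.242,4.000)
cell (7,8): code 0010 → (7.000,8.275)–(7.794,9.000)
cell (7,9): code 0011 → (7.794,9.000)–(7.877,10.000)
cell (7,10): code 0001 → (7.877,10.000)–(7.000,10.894)
cell (8,1): code 0110 → (8.000,1.976)–(9.000,1.823)
cell (8,4): code 1001 → (9.000,4.855)–(8.000,4.759)
cell (9,1): code 0010 → (9.000,1.823)–(9.262,2.000)
cell (9,2): code 0111 → (9.262,2.000)–(10.000,2.737)
cell (9,4): code 1001 → (10.000,4.031)–(9.000,4.855)
cell (10,2): code 0010 → (10.000,2.737)–(10.178,3.000)
cell (10,3): code 0011 → (10.178,3.000)–(10.025,4.000)
cell (10,4): code 0001 → (10.025,4.000)–(10.000,4.031)
total: 20 segments, chained into 2 closed loop(s), length Σ = 17.867636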